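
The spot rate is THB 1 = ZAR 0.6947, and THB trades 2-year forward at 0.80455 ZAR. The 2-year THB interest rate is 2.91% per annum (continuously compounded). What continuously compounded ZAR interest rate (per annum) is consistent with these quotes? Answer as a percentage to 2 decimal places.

T = 2 years.
F/S = 0.80455/0.6947 = 1.1581258 = (growth of ZAR) / (growth of THB).
THB growth factor: e^(0.0291×2) = 1.059927.
So the ZAR growth factor = 1.2275288.
r = ln(1.2275288)/2 = 0.102502 → 10.25%.

10.25%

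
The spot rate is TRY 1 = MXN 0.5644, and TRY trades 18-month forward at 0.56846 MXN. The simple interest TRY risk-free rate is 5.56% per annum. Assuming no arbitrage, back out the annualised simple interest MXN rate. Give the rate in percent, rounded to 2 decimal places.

T = 18/12 years.
CIP gives F = S · g_MXN/g_TRY, so g_MXN/g_TRY = 0.56846/0.5644 = 1.0071935.
TRY growth factor: 1 + 0.0556×18/12 = 1.083400.
So the MXN growth factor = 1.0911934.
(1.0911934 − 1)/T = 0.060796, i.e. 6.08%.

6.08%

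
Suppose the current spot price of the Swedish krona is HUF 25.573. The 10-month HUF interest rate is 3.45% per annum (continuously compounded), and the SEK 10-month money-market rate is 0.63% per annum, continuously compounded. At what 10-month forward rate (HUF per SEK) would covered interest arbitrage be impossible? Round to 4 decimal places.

T = 10/12 years.
HUF accumulates by e^(0.0345×10/12) = 1.02916727.
Growth of 1 SEK over T: e^(0.0063×10/12) = 1.00526381.
So F = 25.573 × 1.02916727 / 1.00526381 = 26.181082 (HUF/SEK).

26.1811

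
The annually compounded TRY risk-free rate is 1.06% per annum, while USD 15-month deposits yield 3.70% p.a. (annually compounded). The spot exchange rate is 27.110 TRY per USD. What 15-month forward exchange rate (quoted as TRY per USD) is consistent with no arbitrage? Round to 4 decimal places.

26.2501

T = 15/12 years.
Growth of 1 TRY over T: (1 + 0.0106)^(15/12) = 1.01326751.
USD accumulates by (1 + 0.0370)^(15/12) = 1.04646196.
So F = 27.11 × 1.01326751 / 1.04646196 = 26.250053 (TRY/USD).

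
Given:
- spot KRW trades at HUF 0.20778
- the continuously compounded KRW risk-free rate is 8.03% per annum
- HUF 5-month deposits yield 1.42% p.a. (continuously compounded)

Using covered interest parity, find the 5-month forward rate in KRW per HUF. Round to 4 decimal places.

4.9472

T = 5/12 years.
Growth of 1 HUF over T: e^(0.0142×5/12) = 1.0059342.
KRW growth factor: e^(0.0803×5/12) = 1.0340244.
So F = 0.20778 × 1.0059342 / 1.0340244 = 0.2021355 (HUF/KRW).
Invert for KRW per HUF: 1 / 0.2021355 = 4.9472.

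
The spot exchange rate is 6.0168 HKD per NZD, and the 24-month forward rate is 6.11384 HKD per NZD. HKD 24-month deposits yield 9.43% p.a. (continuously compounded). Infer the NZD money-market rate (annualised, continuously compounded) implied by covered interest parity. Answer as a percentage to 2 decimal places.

T = 2 years.
CIP gives F = S · g_HKD/g_NZD, so g_HKD/g_NZD = 6.11384/6.0168 = 1.0161282.
HKD growth factor: e^(0.0943×2) = 1.2075578.
So the NZD growth factor = 1.1883912.
r = ln(1.1883912)/2 = 0.086300 → 8.63%.

8.63%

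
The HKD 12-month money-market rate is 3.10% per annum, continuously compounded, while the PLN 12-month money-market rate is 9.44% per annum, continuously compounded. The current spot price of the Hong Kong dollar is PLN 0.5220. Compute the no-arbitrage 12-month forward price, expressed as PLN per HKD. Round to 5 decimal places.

T = 1 year.
PLN accumulates by e^(0.0944×1) = 1.0989993.
HKD growth factor: e^(0.0310×1) = 1.0314855.
So F = 0.522 × 1.0989993 / 1.0314855 = 0.5561665 (PLN/HKD).

0.55617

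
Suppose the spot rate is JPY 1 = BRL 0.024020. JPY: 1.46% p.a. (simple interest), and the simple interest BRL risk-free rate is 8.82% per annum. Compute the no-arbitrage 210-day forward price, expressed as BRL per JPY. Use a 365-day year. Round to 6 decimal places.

T = 210/365 years.
Growth of 1 BRL over T: 1 + 0.0882×210/365 = 1.0507452.
Growth of 1 JPY over T: 1 + 0.0146×210/365 = 1.008400.
Forward (BRL per JPY) = 0.02402 × 1.0507452 / 1.008400 = 0.02502866.

0.025029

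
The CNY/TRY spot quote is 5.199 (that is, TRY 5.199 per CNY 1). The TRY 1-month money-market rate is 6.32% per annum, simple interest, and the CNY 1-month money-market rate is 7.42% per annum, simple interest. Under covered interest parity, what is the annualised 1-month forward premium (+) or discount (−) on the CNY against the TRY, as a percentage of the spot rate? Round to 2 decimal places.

-1.09%

T = 1/12 years.
CIP forward (TRY per CNY) = 5.199 × 1.0052667/1.0061833 = 5.194264.
(F − S)/S ÷ T = (5.194264 − 5.199)/5.199/(1/12) = -0.010931 → -1.09%.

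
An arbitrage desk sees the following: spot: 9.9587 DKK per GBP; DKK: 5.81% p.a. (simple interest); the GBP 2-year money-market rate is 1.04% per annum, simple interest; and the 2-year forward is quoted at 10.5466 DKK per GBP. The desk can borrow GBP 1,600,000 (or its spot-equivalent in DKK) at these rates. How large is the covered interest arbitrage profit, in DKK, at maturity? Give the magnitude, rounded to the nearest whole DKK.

T = 2 years.
Keep in GBP, deliver into the forward: 1,600,000·1.020800·10.5466 = DKK 17,225,550.85.
Swap to DKK now, deposit: 1,600,000·9.9587·1.116200 = DKK 17,785,441.50.
The quoted forward undervalues GBP, so borrow GBP, convert to DKK at spot, deposit the DKK at 5.81%, and buy GBP forward at 10.5466 to cover the loan.
Profit = 17,785,441.50 − 17,225,550.85 = DKK 559,891.

DKK 559,891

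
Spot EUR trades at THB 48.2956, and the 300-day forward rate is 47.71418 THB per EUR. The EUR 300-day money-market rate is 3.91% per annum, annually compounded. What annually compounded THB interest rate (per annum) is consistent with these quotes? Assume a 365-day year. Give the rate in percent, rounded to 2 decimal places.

2.39%

T = 300/365 years.
By CIP, F/S equals the THB-to-EUR growth ratio: 47.71418/48.2956 = 0.9879612.
The EUR side grows by (1 + 0.0391)^(300/365) = 1.0320268.
Hence g_THB = 1.0196024.
r = 1.0196024^(365/300) − 1 = 0.023900 → 2.39%.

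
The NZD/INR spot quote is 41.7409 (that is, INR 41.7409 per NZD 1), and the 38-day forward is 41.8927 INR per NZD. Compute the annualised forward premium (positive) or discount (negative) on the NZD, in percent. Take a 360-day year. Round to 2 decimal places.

T = 38/360 years.
NZD trades forward at +0.36367% vs spot over the period.
×(1/T) gives 3.45% p.a.

+3.45%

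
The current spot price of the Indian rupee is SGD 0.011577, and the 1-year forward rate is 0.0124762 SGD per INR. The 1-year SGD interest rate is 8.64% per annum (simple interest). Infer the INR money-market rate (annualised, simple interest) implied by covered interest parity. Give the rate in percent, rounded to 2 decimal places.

T = 1 year.
By CIP, F/S equals the SGD-to-INR growth ratio: 0.0124762/0.011577 = 1.0776712.
The SGD side grows by 1 + 0.0864×1 = 1.086400.
Hence g_INR = 1.0080997.
(1.0080997 − 1)/T = 0.008100, i.e. 0.81%.

0.81%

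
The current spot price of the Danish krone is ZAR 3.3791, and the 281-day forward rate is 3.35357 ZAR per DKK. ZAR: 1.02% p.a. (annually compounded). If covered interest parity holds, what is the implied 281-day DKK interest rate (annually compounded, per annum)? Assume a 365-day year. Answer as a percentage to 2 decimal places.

T = 281/365 years.
F/S = 3.35357/3.3791 = 0.9924447 = (growth of ZAR) / (growth of DKK).
The ZAR side grows by (1 + 0.0102)^(281/365) = 1.0078434.
That pins the DKK growth at 1.0155159.
Annualise: 1.0155159^(365/281) − 1 = 0.020201 = 2.02%.

2.02%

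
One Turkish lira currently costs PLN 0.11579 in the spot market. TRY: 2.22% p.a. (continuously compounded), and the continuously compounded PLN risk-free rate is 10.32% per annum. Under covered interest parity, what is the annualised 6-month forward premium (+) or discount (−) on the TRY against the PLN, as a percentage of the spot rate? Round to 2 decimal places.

+8.27%

T = 6/12 years.
No-arbitrage forward: 0.11579 × 1.0529545 / 1.0111618 = 0.12057576 PLN/TRY.
Annualised premium = (F − S)/S × (1/T) = (0.12057576 − 0.11579)/0.11579 ÷ (6/12) = 8.27%.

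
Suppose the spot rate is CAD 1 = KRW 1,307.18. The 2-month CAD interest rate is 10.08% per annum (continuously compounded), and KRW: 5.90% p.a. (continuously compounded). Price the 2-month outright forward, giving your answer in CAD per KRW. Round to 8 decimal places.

T = 2/12 years.
Growth of 1 KRW over T: e^(0.0590×2/12) = 1.0098818.
CAD accumulates by e^(0.1008×2/12) = 1.0169419.
CIP: F = S · (grow KRW)/(grow CAD) = 1307.18 × 1.0098818/1.0169419 = 1298.105 KRW per CAD.
Quoted the other way: 1/1298.105 = 0.00077035 CAD per KRW.

0.00077035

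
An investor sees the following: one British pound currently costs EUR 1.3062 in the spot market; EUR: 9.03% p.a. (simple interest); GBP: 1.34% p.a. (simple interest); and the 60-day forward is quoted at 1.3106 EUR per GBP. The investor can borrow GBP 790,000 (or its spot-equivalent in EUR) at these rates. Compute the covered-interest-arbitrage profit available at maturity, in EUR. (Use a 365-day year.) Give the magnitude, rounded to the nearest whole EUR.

T = 60/365 years.
Invest the GBP and cover forward: 790,000 × 1.00220274 × 1.3106 = EUR 1,037,654.66.
Convert at spot and invest in EUR: 790,000 × 1.3062 × 1.014843836 = EUR 1,047,215.32.
The quoted forward undervalues GBP, so borrow GBP, convert to EUR at spot, deposit the EUR at 9.03%, and buy GBP forward at 1.3106 to cover the loan.
The gap between the two covered legs is EUR 9,561.

EUR 9,561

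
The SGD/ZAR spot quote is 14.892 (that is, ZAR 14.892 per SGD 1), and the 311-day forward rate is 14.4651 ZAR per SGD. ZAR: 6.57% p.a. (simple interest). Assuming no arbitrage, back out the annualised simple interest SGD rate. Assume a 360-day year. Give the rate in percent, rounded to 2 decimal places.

T = 311/360 years.
By CIP, F/S equals the ZAR-to-SGD growth ratio: 14.4651/14.892 = 0.9713336.
The ZAR side grows by 1 + 0.0657×311/360 = 1.0567575.
That pins the SGD growth at 1.087945.
(1.087945 − 1)/T = 0.101801, i.e. 10.18%.

10.18%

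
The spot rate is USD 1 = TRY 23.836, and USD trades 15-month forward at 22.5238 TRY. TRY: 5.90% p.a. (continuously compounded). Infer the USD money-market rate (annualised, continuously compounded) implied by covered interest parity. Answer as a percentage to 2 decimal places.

10.43%

T = 15/12 years.
CIP gives F = S · g_TRY/g_USD, so g_TRY/g_USD = 22.5238/23.836 = 0.9449488.
TRY growth factor: e^(0.0590×15/12) = 1.0765376.
Hence g_USD = 1.139255.
r = ln(1.139255)/(15/12) = 0.104300 → 10.43%.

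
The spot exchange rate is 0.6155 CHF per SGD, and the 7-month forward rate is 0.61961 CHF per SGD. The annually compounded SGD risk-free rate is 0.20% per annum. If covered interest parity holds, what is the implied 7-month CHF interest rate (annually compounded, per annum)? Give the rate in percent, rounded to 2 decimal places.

T = 7/12 years.
F/S = 0.61961/0.6155 = 1.0066775 = (growth of CHF) / (growth of SGD).
SGD growth factor: (1 + 0.0020)^(7/12) = 1.0011662.
That pins the CHF growth at 1.0078515.
r = 1.0078515^(12/7) − 1 = 0.013497 → 1.35%.

1.35%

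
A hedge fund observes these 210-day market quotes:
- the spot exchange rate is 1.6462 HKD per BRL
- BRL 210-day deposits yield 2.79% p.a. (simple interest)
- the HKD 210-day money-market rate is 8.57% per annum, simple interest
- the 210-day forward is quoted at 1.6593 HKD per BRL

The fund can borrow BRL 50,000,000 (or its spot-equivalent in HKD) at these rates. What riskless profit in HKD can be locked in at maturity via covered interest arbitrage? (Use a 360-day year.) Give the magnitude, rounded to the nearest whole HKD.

T = 210/360 years.
Keep in BRL, deliver into the forward: 50,000,000·1.016275·1.6593 = HKD 84,315,255.38.
Swap to HKD now, deposit: 50,000,000·1.6462·1.0499916667 = HKD 86,424,814.09.
The quoted forward undervalues BRL, so borrow BRL, convert to HKD at spot, deposit the HKD at 8.57%, and buy BRL forward at 1.6593 to cover the loan.
The gap between the two covered legs is HKD 2,109,559.

HKD 2,109,559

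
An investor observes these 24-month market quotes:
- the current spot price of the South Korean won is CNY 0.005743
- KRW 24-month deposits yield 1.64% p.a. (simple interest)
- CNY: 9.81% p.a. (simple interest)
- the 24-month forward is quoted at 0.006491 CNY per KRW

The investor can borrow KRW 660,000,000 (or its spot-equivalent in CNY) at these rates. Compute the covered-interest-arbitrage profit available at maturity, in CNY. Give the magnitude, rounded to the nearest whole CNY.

CNY 109,475

T = 2 years.
Invest the KRW and cover forward: 660,000,000 × 1.032800 × 0.006491 = CNY 4,424,577.17.
Convert at spot and invest in CNY: 660,000,000 × 0.005743 × 1.196200 = CNY 4,534,052.56.
The quoted forward undervalues KRW, so borrow KRW, convert to CNY at spot, deposit the CNY at 9.81%, and buy KRW forward at 0.006491 to cover the loan.
The gap between the two covered legs is CNY 109,475.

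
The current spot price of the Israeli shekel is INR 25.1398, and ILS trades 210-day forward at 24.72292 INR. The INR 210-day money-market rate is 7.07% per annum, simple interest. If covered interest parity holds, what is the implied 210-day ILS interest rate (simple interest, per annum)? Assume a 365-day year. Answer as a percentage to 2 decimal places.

T = 210/365 years.
By CIP, F/S equals the INR-to-ILS growth ratio: 24.72292/25.1398 = 0.9834175.
The INR side grows by 1 + 0.0707×210/365 = 1.0406767.
So the ILS growth factor = 1.0582247.
r = (1.0582247 − 1)/(210/365) = 0.101200 → 10.12%.

10.12%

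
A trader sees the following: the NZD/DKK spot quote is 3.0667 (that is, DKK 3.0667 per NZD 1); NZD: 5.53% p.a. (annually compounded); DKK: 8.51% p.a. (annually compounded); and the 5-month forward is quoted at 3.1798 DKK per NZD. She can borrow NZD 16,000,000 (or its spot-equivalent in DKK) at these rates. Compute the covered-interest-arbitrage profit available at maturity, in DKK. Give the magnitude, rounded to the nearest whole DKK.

T = 5/12 years.
Keep in NZD, deliver into the forward: 16,000,000·1.0226804979·3.1798 = DKK 52,030,711.16.
Swap to DKK now, deposit: 16,000,000·3.0667·1.0346157088 = DKK 50,765,695.91.
The quoted forward overvalues NZD, so borrow DKK, buy NZD at spot, deposit the NZD at 5.53%, and sell the proceeds forward at 3.1798.
Profit = 52,030,711.16 − 50,765,695.91 = DKK 1,265,015.

DKK 1,265,015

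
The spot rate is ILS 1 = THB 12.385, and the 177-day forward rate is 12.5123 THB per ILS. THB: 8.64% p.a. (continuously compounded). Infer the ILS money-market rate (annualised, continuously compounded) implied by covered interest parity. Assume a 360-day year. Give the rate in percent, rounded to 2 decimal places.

T = 177/360 years.
F/S = 12.5123/12.385 = 1.0102786 = (growth of THB) / (growth of ILS).
THB growth factor: e^(0.0864×177/360) = 1.0433952.
Hence g_ILS = 1.0327797.
r = ln(1.0327797)/(177/360) = 0.065601 → 6.56%.

6.56%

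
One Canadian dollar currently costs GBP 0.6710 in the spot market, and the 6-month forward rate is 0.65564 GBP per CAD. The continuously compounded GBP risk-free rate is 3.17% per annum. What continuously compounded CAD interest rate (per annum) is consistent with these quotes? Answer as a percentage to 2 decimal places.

7.80%

T = 6/12 years.
F/S = 0.65564/0.671 = 0.9771088 = (growth of GBP) / (growth of CAD).
The GBP side grows by e^(0.0317×6/12) = 1.0159763.
That pins the CAD growth at 1.0397781.
Take logs: ln 1.0397781 / (6/12) = 0.078015, so 7.80%.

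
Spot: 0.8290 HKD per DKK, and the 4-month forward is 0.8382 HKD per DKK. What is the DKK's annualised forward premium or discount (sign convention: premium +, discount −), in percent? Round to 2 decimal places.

T = 4/12 years.
DKK trades forward at +1.10977% vs spot over the period.
×(1/T) gives 3.33% p.a.

+3.33%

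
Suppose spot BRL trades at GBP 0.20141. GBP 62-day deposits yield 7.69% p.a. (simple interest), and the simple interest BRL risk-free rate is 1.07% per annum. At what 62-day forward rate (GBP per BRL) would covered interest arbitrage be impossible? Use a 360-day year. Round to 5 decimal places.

T = 62/360 years.
GBP growth factor: 1 + 0.0769×62/360 = 1.0132439.
BRL growth factor: 1 + 0.0107×62/360 = 1.0018428.
So F = 0.20141 × 1.0132439 / 1.0018428 = 0.2037021 (GBP/BRL).

0.20370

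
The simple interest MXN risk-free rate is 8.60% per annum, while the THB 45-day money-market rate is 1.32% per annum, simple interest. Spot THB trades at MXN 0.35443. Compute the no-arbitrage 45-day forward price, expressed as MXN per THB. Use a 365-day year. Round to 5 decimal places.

0.35761

T = 45/365 years.
MXN growth factor: 1 + 0.0860×45/365 = 1.0106027.
Growth of 1 THB over T: 1 + 0.0132×45/365 = 1.0016274.
Forward (MXN per THB) = 0.35443 × 1.0106027 / 1.0016274 = 0.3576059.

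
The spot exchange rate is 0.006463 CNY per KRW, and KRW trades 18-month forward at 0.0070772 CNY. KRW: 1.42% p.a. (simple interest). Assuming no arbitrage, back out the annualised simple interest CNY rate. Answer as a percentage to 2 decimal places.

T = 18/12 years.
CIP gives F = S · g_CNY/g_KRW, so g_CNY/g_KRW = 0.0070772/0.006463 = 1.0950333.
The KRW side grows by 1 + 0.0142×18/12 = 1.021300.
So the CNY growth factor = 1.1183575.
(1.1183575 − 1)/T = 0.078905, i.e. 7.89%.

7.89%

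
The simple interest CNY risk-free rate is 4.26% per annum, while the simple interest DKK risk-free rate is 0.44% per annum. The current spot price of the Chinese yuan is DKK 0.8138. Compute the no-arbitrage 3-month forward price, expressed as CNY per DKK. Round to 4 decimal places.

1.2405

T = 3/12 years.
DKK accumulates by 1 + 0.0044×3/12 = 1.001100.
Growth of 1 CNY over T: 1 + 0.0426×3/12 = 1.010650.
So F = 0.8138 × 1.001100 / 1.010650 = 0.8061101 (DKK/CNY).
Invert for CNY per DKK: 1 / 0.8061101 = 1.2405.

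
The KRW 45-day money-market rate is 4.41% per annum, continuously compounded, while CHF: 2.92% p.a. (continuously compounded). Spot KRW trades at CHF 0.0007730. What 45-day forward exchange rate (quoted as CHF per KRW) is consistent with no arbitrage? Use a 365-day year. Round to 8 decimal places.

0.00077158

T = 45/365 years.
Growth of 1 CHF over T: e^(0.0292×45/365) = 1.0036065.
KRW accumulates by e^(0.0441×45/365) = 1.0054518.
Forward (CHF per KRW) = 0.000773 × 1.0036065 / 1.0054518 = 0.0007715813.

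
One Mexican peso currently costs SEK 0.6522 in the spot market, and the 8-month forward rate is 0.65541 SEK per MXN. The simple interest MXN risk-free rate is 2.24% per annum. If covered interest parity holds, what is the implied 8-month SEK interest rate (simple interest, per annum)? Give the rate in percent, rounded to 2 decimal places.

T = 8/12 years.
F/S = 0.65541/0.6522 = 1.0049218 = (growth of SEK) / (growth of MXN).
The MXN side grows by 1 + 0.0224×8/12 = 1.0149333.
So the SEK growth factor = 1.0199286.
(1.0199286 − 1)/T = 0.029893, i.e. 2.99%.

2.99%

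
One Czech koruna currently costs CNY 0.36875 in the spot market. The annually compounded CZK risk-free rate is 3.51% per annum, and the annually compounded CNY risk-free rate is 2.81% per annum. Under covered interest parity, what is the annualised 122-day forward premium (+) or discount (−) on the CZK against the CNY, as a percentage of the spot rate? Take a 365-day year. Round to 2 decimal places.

-0.68%

T = 122/365 years.
No-arbitrage forward: 0.36875 × 1.0093058 / 1.0115976 = 0.36791459 CNY/CZK.
(F − S)/S ÷ T = (0.36791459 − 0.36875)/0.36875/(122/365) = -0.006778 → -0.68%.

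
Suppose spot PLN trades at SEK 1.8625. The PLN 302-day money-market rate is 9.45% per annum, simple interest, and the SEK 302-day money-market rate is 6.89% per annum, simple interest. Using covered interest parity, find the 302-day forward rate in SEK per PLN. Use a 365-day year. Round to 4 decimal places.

1.8259

T = 302/365 years.
SEK growth factor: 1 + 0.0689×302/365 = 1.0570077.
PLN growth factor: 1 + 0.0945×302/365 = 1.078189.
Forward (SEK per PLN) = 1.8625 × 1.0570077 / 1.078189 = 1.825911.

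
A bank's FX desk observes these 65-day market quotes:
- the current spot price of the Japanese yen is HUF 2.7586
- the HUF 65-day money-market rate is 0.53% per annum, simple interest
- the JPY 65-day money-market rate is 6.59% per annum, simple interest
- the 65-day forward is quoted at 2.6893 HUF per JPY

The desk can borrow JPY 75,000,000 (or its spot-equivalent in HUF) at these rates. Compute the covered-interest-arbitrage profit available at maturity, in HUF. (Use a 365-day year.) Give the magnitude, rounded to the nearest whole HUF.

T = 65/365 years.
Invest the JPY and cover forward: 75,000,000 × 1.01173561644 × 2.6893 = HUF 204,064,544.50.
Convert at spot and invest in HUF: 75,000,000 × 2.7586 × 1.00094383562 = HUF 207,090,274.87.
The quoted forward undervalues JPY, so borrow JPY, convert to HUF at spot, deposit the HUF at 0.53%, and buy JPY forward at 2.6893 to cover the loan.
The gap between the two covered legs is HUF 3,025,730.

HUF 3,025,730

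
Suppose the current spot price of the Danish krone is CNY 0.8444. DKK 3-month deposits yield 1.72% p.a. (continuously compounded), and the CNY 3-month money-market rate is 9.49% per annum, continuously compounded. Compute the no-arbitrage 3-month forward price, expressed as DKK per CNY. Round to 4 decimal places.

1.1615

T = 3/12 years.
Growth of 1 CNY over T: e^(0.0949×3/12) = 1.0240087.
Growth of 1 DKK over T: e^(0.0172×3/12) = 1.0043093.
Forward (CNY per DKK) = 0.8444 × 1.0240087 / 1.0043093 = 0.8609628.
Quoted the other way: 1/0.8609628 = 1.1615 DKK per CNY.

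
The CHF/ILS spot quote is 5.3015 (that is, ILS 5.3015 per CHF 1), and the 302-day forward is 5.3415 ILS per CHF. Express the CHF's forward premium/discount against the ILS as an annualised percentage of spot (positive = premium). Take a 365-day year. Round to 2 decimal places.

+0.91%

T = 302/365 years.
Period premium: (5.3415 − 5.3015)/5.3015 = 0.0075450.
×(1/T) gives 0.91% p.a.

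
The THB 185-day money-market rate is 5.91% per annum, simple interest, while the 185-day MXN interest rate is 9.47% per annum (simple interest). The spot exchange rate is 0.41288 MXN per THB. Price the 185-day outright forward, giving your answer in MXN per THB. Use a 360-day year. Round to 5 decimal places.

T = 185/360 years.
MXN accumulates by 1 + 0.0947×185/360 = 1.0486653.
THB accumulates by 1 + 0.0591×185/360 = 1.0303708.
CIP: F = S · (grow MXN)/(grow THB) = 0.41288 × 1.0486653/1.0303708 = 0.4202108 MXN per THB.

0.42021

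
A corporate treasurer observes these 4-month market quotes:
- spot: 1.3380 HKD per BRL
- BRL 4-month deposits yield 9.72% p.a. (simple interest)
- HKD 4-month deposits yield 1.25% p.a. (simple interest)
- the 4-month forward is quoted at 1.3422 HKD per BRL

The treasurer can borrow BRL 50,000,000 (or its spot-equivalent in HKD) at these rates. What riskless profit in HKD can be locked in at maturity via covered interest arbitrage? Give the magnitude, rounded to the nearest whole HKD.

T = 4/12 years.
Invest the BRL and cover forward: 50,000,000 × 1.032400 × 1.3422 = HKD 69,284,364.00.
Convert at spot and invest in HKD: 50,000,000 × 1.3380 × 1.0041666667 = HKD 67,178,750.00.
The quoted forward overvalues BRL, so borrow HKD, buy BRL at spot, deposit the BRL at 9.72%, and sell the proceeds forward at 1.3422.
Arbitrage profit = |69,284,364.00 − 67,178,750.00| = HKD 2,105,614.

HKD 2,105,614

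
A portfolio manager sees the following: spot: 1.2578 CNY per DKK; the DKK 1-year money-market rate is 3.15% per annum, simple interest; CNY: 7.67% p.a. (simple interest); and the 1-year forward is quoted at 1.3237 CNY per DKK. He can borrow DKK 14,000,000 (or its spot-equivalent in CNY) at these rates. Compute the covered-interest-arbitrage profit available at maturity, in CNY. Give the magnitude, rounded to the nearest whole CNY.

T = 1 year.
Invest the DKK and cover forward: 14,000,000 × 1.031500 × 1.3237 = CNY 19,115,551.70.
Convert at spot and invest in CNY: 14,000,000 × 1.2578 × 1.076700 = CNY 18,959,825.64.
The quoted forward overvalues DKK, so borrow CNY, buy DKK at spot, deposit the DKK at 3.15%, and sell the proceeds forward at 1.3237.
Arbitrage profit = |19,115,551.70 − 18,959,825.64| = CNY 155,726.

CNY 155,726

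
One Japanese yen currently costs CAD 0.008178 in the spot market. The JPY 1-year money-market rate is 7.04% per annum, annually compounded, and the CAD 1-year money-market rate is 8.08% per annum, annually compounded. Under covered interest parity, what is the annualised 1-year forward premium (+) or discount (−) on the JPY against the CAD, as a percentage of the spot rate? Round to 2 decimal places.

+0.97%

T = 1 year.
No-arbitrage forward: 0.008178 × 1.080800 / 1.070400 = 0.008257457 CAD/JPY.
(F − S)/S ÷ T = (0.008257457 − 0.008178)/0.008178/1 = 0.009716 → 0.97%.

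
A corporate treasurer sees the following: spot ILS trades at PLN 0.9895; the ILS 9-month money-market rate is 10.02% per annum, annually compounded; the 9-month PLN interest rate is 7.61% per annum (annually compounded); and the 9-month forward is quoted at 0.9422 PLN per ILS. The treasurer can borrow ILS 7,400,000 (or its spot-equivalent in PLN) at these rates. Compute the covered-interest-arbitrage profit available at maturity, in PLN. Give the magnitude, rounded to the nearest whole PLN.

T = 9/12 years.
Keep in ILS, deliver into the forward: 7,400,000·1.074245963·0.9422 = PLN 7,489,943.64.
Swap to PLN now, deposit: 7,400,000·0.9895·1.056548587 = PLN 7,736,365.72.
The quoted forward undervalues ILS, so borrow ILS, convert to PLN at spot, deposit the PLN at 7.61%, and buy ILS forward at 0.9422 to cover the loan.
The gap between the two covered legs is PLN 246,422.

PLN 246,422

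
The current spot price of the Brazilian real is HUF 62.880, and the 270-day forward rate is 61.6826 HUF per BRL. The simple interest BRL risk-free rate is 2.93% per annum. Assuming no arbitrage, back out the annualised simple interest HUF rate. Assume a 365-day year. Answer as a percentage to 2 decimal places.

T = 270/365 years.
F/S = 61.6826/62.88 = 0.9809574 = (growth of HUF) / (growth of BRL).
BRL growth factor: 1 + 0.0293×270/365 = 1.021674.
Hence g_HUF = 1.0022187.
(1.0022187 − 1)/T = 0.002999, i.e. 0.30%.

0.30%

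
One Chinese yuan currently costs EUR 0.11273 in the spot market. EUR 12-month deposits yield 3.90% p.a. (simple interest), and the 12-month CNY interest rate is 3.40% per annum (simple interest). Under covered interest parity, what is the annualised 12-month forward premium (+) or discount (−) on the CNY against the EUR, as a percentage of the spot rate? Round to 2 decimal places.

T = 1 year.
No-arbitrage forward: 0.11273 × 1.039000 / 1.034000 = 0.11327512 EUR/CNY.
(F − S)/S ÷ T = (0.11327512 − 0.11273)/0.11273/1 = 0.004836 → 0.48%.

+0.48%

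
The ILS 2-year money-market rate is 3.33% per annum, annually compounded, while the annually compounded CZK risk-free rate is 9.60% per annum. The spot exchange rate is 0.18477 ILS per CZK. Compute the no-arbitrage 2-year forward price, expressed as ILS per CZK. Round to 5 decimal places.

T = 2 years.
Growth of 1 ILS over T: (1 + 0.0333)^2 = 1.0677089.
CZK accumulates by (1 + 0.0960)^2 = 1.201216.
So F = 0.18477 × 1.0677089 / 1.201216 = 0.1642341 (ILS/CZK).

0.16423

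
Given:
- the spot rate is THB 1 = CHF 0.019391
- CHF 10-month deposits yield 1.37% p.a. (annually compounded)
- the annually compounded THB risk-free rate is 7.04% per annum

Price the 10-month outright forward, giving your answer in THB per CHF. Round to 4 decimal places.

T = 10/12 years.
Growth of 1 CHF over T: (1 + 0.0137)^(10/12) = 1.0114037.
THB growth factor: (1 + 0.0704)^(10/12) = 1.05833157.
Forward (CHF per THB) = 0.019391 × 1.0114037 / 1.05833157 = 0.018531177.
Quoted the other way: 1/0.018531177 = 53.9631 THB per CHF.

53.9631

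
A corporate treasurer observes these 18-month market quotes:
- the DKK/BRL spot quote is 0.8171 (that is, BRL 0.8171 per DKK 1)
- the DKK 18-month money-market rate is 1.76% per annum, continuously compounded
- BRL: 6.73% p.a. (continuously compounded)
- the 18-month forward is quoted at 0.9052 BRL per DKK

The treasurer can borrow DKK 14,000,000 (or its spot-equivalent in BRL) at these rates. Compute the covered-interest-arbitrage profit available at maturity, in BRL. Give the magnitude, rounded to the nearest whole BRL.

BRL 357,309

T = 18/12 years.
Keep in DKK, deliver into the forward: 14,000,000·1.026751567·0.9052 = BRL 13,011,817.26.
Swap to BRL now, deposit: 14,000,000·0.8171·1.1062213293 = BRL 12,654,508.27.
The quoted forward overvalues DKK, so borrow BRL, buy DKK at spot, deposit the DKK at 1.76%, and sell the proceeds forward at 0.9052.
Arbitrage profit = |13,011,817.26 − 12,654,508.27| = BRL 357,309.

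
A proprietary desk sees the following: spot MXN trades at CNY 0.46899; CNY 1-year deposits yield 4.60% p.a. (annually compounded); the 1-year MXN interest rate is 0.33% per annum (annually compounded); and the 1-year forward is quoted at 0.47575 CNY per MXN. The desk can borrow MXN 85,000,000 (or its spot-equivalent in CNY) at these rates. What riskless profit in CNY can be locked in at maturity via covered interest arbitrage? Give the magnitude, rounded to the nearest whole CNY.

T = 1 year.
Keep in MXN, deliver into the forward: 85,000,000·1.003300·0.47575 = CNY 40,572,197.88.
Swap to CNY now, deposit: 85,000,000·0.46899·1.046000 = CNY 41,697,900.90.
The quoted forward undervalues MXN, so borrow MXN, convert to CNY at spot, deposit the CNY at 4.60%, and buy MXN forward at 0.47575 to cover the loan.
Arbitrage profit = |40,572,197.88 − 41,697,900.90| = CNY 1,125,703.

CNY 1,125,703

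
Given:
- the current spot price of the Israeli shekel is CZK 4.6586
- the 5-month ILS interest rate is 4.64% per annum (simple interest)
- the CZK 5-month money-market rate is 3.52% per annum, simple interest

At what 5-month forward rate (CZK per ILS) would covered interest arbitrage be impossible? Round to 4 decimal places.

4.6373

T = 5/12 years.
CZK accumulates by 1 + 0.0352×5/12 = 1.0146667.
ILS growth factor: 1 + 0.0464×5/12 = 1.0193333.
CIP: F = S · (grow CZK)/(grow ILS) = 4.6586 × 1.0146667/1.0193333 = 4.637273 CZK per ILS.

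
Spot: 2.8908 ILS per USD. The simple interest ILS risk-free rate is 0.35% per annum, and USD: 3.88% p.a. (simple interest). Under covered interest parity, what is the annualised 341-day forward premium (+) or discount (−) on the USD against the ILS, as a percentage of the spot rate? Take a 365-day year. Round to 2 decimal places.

T = 341/365 years.
CIP forward (ILS per USD) = 2.8908 × 1.0032699/1.0362488 = 2.7987995.
Annualised premium = (F − S)/S × (1/T) = (2.7987995 − 2.8908)/2.8908 ÷ (341/365) = -3.41%.

-3.41%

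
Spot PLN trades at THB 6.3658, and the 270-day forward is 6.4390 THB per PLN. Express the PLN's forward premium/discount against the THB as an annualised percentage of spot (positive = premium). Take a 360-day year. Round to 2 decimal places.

+1.53%

T = 270/360 years.
(F − S)/S = (6.4390 − 6.3658)/6.3658 = 0.0114989.
Per annum: 0.0114989 / (270/360) = 0.015332 = 1.53%.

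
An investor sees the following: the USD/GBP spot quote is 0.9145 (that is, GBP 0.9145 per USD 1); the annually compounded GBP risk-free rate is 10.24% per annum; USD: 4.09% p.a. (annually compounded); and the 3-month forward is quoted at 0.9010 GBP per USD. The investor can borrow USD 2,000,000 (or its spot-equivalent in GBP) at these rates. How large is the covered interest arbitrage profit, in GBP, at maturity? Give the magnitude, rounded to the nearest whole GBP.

GBP 53,975

T = 3/12 years.
Keep in USD, deliver into the forward: 2,000,000·1.010071814·0.9010 = GBP 1,820,149.41.
Swap to GBP now, deposit: 2,000,000·0.9145·1.02467184 = GBP 1,874,124.80.
The quoted forward undervalues USD, so borrow USD, convert to GBP at spot, deposit the GBP at 10.24%, and buy USD forward at 0.9010 to cover the loan.
Profit = 1,874,124.80 − 1,820,149.41 = GBP 53,975.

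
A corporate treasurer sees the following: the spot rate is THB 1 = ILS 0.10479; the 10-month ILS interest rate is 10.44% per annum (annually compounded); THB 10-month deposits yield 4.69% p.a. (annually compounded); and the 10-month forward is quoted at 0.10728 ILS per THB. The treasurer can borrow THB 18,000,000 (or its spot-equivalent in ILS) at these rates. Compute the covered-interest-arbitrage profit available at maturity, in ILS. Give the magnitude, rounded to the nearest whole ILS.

T = 10/12 years.
Route A — deposit THB, sell forward: 18,000,000 × 1.0389333 × 0.10728 = ILS 2,006,221.76.
Route B — convert at spot, deposit ILS: 18,000,000 × 0.10479 × 1.0862722 = ILS 2,048,948.35.
The quoted forward undervalues THB, so borrow THB, convert to ILS at spot, deposit the ILS at 10.44%, and buy THB forward at 0.10728 to cover the loan.
Arbitrage profit = |2,006,221.76 − 2,048,948.35| = ILS 42,727.

ILS 42,727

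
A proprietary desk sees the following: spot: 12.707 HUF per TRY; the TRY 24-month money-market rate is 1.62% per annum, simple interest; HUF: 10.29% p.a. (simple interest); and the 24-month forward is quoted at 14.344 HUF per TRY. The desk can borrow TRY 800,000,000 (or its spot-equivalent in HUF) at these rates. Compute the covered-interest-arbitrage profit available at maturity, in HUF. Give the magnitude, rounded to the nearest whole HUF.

HUF 410,684,000

T = 2 years.
Route A — deposit TRY, sell forward: 800,000,000 × 1.032400 × 14.344 = HUF 11,846,996,480.00.
Route B — convert at spot, deposit HUF: 800,000,000 × 12.707 × 1.205800 = HUF 12,257,680,480.00.
The quoted forward undervalues TRY, so borrow TRY, convert to HUF at spot, deposit the HUF at 10.29%, and buy TRY forward at 14.344 to cover the loan.
The gap between the two covered legs is HUF 410,684,000.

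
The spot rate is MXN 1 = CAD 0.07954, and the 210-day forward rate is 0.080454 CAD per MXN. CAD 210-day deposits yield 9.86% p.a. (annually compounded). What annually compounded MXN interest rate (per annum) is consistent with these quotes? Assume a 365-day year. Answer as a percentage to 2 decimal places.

7.70%

T = 210/365 years.
F/S = 0.080454/0.07954 = 1.0114911 = (growth of CAD) / (growth of MXN).
CAD growth factor: (1 + 0.0986)^(210/365) = 1.0555936.
Hence g_MXN = 1.0436015.
Annualise: 1.0436015^(365/210) − 1 = 0.076998 = 7.70%.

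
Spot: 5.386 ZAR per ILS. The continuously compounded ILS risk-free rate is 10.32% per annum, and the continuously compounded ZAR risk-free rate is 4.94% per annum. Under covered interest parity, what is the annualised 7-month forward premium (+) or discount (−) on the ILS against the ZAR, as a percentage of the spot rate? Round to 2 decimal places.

T = 7/12 years.
CIP forward (ZAR per ILS) = 5.386 × 1.0292359/1.0620489 = 5.219594.
Annualised premium = (F − S)/S × (1/T) = (5.219594 − 5.386)/5.386 ÷ (7/12) = -5.30%.

-5.30%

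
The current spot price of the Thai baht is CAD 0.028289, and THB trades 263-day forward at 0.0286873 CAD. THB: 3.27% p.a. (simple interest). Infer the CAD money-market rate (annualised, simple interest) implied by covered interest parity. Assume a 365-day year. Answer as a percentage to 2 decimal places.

5.27%

T = 263/365 years.
CIP gives F = S · g_CAD/g_THB, so g_CAD/g_THB = 0.0286873/0.028289 = 1.0140797.
The THB side grows by 1 + 0.0327×263/365 = 1.0235619.
That pins the CAD growth at 1.0379733.
(1.0379733 − 1)/T = 0.052701, i.e. 5.27%.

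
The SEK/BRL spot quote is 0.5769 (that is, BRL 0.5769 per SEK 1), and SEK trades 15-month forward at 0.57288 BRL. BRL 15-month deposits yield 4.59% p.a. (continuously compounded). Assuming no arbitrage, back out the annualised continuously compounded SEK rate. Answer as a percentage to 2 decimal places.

5.15%

T = 15/12 years.
F/S = 0.57288/0.5769 = 0.9930317 = (growth of BRL) / (growth of SEK).
The BRL side grows by e^(0.0459×15/12) = 1.0590529.
Hence g_SEK = 1.0664845.
Take logs: ln 1.0664845 / (15/12) = 0.051494, so 5.15%.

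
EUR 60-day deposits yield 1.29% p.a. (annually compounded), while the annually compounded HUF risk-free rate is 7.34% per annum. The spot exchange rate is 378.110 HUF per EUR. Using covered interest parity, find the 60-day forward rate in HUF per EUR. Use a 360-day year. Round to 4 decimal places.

T = 60/360 years.
HUF accumulates by (1 + 0.0734)^(60/360) = 1.011875153.
EUR growth factor: (1 + 0.0129)^(60/360) = 1.002138534.
So F = 378.11 × 1.011875153 / 1.002138534 = 381.783657 (HUF/EUR).

381.7837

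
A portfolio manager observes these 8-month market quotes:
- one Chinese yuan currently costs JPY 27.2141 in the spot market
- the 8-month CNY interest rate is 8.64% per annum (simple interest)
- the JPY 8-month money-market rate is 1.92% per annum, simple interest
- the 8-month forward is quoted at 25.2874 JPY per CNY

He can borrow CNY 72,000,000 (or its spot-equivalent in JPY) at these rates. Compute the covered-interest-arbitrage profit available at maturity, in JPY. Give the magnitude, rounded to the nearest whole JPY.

T = 8/12 years.
Keep in CNY, deliver into the forward: 72,000,000·1.057600·25.2874 = JPY 1,925,564,705.28.
Swap to JPY now, deposit: 72,000,000·27.2141·1.012800 = JPY 1,984,495,714.56.
The quoted forward undervalues CNY, so borrow CNY, convert to JPY at spot, deposit the JPY at 1.92%, and buy CNY forward at 25.2874 to cover the loan.
Arbitrage profit = |1,925,564,705.28 − 1,984,495,714.56| = JPY 58,931,009.

JPY 58,931,009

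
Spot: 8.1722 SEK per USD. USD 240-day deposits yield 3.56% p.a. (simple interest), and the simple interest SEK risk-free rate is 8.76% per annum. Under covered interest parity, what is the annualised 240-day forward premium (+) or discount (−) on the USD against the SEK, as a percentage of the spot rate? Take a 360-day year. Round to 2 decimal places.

T = 240/360 years.
CIP forward (SEK per USD) = 8.1722 × 1.058400/1.0237333 = 8.4489354.
(F − S)/S ÷ T = (8.4489354 − 8.1722)/8.1722/(240/360) = 0.050795 → 5.08%.

+5.08%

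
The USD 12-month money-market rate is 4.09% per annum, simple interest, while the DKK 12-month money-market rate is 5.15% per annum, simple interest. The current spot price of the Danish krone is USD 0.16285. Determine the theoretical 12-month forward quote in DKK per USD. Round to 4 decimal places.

6.2032

T = 1 year.
USD accumulates by 1 + 0.0409×1 = 1.040900.
DKK growth factor: 1 + 0.0515×1 = 1.051500.
CIP: F = S · (grow USD)/(grow DKK) = 0.16285 × 1.040900/1.051500 = 0.1612083 USD per DKK.
Invert for DKK per USD: 1 / 0.1612083 = 6.2032.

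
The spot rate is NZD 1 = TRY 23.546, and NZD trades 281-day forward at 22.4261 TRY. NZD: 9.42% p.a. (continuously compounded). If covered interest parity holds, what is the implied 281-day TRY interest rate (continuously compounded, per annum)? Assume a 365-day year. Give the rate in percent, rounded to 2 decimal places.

3.09%

T = 281/365 years.
F/S = 22.4261/23.546 = 0.9524378 = (growth of TRY) / (growth of NZD).
The NZD side grows by e^(0.0942×281/365) = 1.0752155.
So the TRY growth factor = 1.0240759.
Take logs: ln 1.0240759 / (281/365) = 0.030902, so 3.09%.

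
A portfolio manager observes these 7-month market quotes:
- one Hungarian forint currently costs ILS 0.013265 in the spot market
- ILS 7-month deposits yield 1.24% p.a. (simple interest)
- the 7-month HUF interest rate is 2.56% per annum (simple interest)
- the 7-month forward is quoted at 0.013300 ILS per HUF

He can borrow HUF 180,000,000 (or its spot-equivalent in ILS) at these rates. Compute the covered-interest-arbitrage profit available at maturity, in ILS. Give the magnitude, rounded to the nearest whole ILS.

T = 7/12 years.
Invest the HUF and cover forward: 180,000,000 × 1.014933333 × 0.013300 = ILS 2,429,750.40.
Convert at spot and invest in ILS: 180,000,000 × 0.013265 × 1.007233333 = ILS 2,404,971.03.
The quoted forward overvalues HUF, so borrow ILS, buy HUF at spot, deposit the HUF at 2.56%, and sell the proceeds forward at 0.013300.
The gap between the two covered legs is ILS 24,779.

ILS 24,779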